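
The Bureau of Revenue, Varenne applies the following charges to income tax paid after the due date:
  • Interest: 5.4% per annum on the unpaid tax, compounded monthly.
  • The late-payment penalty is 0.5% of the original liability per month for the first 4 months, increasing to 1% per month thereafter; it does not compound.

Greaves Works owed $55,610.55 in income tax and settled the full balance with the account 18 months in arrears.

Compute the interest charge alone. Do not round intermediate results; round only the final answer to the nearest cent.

Interest (5.4%/yr ÷ 12 = 0.45%/month): $55,610.55 × ((1 + 0.0045)^18 − 1) = $4,680.9557…

$4,680.96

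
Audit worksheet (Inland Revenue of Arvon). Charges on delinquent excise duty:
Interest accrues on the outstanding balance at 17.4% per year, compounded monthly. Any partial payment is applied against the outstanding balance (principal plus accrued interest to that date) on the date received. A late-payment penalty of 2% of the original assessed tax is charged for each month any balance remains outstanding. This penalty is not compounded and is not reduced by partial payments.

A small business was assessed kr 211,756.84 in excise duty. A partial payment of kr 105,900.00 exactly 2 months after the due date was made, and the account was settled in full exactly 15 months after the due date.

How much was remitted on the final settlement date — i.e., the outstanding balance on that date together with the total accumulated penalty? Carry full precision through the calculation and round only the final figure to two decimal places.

Monthly rate = 17.4% ÷ 12 = 1.45%
Balance at month 2: kr 211,756.8400 × (1 + 0.0145)^2 = kr 217,942.3102…
After kr 105,900.00 payment: kr 217,942.3102… − kr 105,900.00 = kr 112,042.3102…
Balance at month 15: kr 112,042.3102… × (1 + 0.0145)^13 = kr 135,101.0495…
Penalty: 15 × 2% × kr 211,756.84 = kr 63,527.05…
Final settlement = outstanding balance + penalty = kr 135,101.0495… + kr 63,527.05… = kr 198,628.10

kr 198,628.10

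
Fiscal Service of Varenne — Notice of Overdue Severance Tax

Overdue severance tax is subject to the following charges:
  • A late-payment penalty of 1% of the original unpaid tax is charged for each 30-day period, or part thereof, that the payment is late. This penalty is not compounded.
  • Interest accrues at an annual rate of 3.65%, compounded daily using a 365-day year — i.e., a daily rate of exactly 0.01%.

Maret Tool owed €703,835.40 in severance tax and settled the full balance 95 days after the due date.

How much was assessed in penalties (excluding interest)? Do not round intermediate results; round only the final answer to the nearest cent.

€28,153.42

Penalty periods: ⌈95/30⌉ = 4; penalty = 4 × 1% × €703,835.40 = €28,153.42…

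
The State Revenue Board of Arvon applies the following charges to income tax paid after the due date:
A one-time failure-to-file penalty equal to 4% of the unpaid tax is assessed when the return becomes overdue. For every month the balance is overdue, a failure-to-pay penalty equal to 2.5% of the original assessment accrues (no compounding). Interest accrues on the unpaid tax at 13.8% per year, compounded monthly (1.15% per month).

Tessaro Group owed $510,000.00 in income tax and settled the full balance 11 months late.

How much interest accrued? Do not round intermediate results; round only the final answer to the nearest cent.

Interest: $510,000.00 × ((1 + 0.0115)^11 − 1) = $510,000.00 × 0.1340306… = $68,355.5856…

$68,355.59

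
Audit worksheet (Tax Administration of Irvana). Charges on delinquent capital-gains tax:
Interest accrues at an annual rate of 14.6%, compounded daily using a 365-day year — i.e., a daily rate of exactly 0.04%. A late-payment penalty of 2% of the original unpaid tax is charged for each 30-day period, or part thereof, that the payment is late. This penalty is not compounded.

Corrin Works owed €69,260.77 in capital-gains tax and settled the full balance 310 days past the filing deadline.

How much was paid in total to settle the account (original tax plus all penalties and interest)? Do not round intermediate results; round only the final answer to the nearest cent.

€93,639.72

Penalty periods: ⌈310/30⌉ = 11; penalty = 11 × 2% × €69,260.77 = €15,237.37…
Interest: €69,260.77 × ((1 + 0.0004)^310 − 1) = €69,260.77 × 0.13198780… = €9,141.5770…
Total = €69,260.77 + €15,237.3694 + €9,141.5770… = €93,639.72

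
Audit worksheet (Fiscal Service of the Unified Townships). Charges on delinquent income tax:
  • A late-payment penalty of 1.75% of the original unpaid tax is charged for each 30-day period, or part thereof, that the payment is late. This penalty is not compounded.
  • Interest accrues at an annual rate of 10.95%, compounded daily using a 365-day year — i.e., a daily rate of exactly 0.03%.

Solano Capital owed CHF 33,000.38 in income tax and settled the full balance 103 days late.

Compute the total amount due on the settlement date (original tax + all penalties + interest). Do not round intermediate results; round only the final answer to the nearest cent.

CHF 36,345.88

Penalty periods: ⌈103/30⌉ = 4; penalty = 4 × 1.75% × CHF 33,000.38 = CHF 2,310.03…
Interest: CHF 33,000.38 × ((1 + 0.0003)^103 − 1) = CHF 33,000.38 × 0.03137758… = CHF 1,035.4721…
Total = CHF 33,000.38 + CHF 2,310.0266 + CHF 1,035.4721… = CHF 36,345.88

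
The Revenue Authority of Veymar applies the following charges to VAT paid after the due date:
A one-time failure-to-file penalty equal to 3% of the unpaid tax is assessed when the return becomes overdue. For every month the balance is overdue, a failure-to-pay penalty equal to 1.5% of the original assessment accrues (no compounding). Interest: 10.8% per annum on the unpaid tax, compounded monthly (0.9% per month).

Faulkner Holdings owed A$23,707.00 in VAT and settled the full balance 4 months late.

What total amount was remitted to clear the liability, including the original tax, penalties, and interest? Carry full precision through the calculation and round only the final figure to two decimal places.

A$26,705.67

Failure-to-file penalty: 3% × A$23,707.00 = A$711.21
Failure-to-pay penalty = 1.5% × A$23,707.00 × 4 mo = A$1,422.42
Interest: A$23,707.00 × ((1 + 0.009)^4 − 1) = A$23,707.00 × 0.0364889… = A$865.0429…
Total = A$23,707.00 + A$2,133.6300 + A$865.0429… = A$26,705.67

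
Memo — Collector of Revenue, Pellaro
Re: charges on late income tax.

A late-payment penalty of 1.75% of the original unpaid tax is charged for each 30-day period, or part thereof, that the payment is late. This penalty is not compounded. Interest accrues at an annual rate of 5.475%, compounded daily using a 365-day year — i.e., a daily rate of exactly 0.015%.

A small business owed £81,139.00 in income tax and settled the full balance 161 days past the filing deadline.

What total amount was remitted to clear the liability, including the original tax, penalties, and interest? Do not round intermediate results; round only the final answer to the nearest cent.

£91,641.80

Penalty periods: ⌈161/30⌉ = 6; penalty = 6 × 1.75% × £81,139.00 = £8,519.60…
Interest: £81,139.00 × ((1 + 0.00015)^161 − 1) = £81,139.00 × 0.02444212… = £1,983.2090…
Total = £81,139.00 + £8,519.5950 + £1,983.2090… = £91,641.80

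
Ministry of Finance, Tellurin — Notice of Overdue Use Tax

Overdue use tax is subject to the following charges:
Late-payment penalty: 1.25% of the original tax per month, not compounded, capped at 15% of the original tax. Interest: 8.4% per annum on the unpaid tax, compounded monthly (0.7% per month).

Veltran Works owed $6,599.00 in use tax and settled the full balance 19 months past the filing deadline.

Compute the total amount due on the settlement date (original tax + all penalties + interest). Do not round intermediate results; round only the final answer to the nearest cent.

$8,524.07

Penalty (uncapped): 19 × 1.25% × $6,599.00 = $1,567.26…; cap = 15% × $6,599.00 = $989.85 → penalty = $989.85
Interest: $6,599.00 × ((1 + 0.007)^19 − 1) = $6,599.00 × 0.1417209… = $935.2160…
Total = $6,599.00 + $989.8500 + $935.2160… = $8,524.07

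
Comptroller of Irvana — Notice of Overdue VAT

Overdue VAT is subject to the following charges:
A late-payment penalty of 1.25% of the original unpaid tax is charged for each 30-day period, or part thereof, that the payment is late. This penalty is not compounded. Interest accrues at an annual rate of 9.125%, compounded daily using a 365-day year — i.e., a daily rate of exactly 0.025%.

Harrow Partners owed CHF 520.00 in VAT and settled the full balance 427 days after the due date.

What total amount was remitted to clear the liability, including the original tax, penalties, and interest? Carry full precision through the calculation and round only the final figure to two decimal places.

CHF 676.07

Penalty periods: ⌈427/30⌉ = 15; penalty = 15 × 1.25% × CHF 520.00 = CHF 97.50
Interest: CHF 520.00 × ((1 + 0.00025)^427 − 1) = CHF 520.00 × 0.11264121… = CHF 58.5734…
Total = CHF 520.00 + CHF 97.5000 + CHF 58.5734… = CHF 676.07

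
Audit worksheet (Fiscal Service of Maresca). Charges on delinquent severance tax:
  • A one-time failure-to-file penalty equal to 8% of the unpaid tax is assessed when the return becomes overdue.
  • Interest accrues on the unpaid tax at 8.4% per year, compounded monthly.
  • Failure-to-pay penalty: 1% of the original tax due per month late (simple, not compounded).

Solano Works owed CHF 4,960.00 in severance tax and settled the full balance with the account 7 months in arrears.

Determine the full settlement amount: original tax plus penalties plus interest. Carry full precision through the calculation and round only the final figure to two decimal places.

CHF 5,952.20

Failure-to-file penalty: 8% × CHF 4,960.00 = CHF 396.80
Failure-to-pay penalty = 1% × CHF 4,960.00 × 7 mo = CHF 347.20
Interest (8.4%/yr ÷ 12 = 0.7%/month): CHF 4,960.00 × ((1 + 0.007)^7 − 1) = CHF 248.2038…
Total = CHF 4,960.00 + CHF 744.0000 + CHF 248.2038… = CHF 5,952.20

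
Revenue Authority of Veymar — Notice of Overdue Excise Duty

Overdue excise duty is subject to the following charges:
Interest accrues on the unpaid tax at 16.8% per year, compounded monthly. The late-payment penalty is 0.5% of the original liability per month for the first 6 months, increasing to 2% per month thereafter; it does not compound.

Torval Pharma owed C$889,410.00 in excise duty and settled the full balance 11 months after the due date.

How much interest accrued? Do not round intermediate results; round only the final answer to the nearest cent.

Interest (16.8%/yr ÷ 12 = 1.4%/month): C$889,410.00 × ((1 + 0.014)^11 − 1) = C$146,971.1685…

C$146,971.17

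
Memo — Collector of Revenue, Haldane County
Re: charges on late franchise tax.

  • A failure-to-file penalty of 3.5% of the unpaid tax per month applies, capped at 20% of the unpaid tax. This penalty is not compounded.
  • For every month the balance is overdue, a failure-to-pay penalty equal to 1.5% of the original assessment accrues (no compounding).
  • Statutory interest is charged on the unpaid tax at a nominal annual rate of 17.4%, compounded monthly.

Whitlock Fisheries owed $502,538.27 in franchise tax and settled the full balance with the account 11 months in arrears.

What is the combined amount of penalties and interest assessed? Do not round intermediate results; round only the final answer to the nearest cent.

Failure-to-file: 11 × 3.5% × $502,538.27 = $193,477.23…, capped at 20% × $502,538.27 = $100,507.65…
Failure-to-pay penalty = 1.5% × $502,538.27 × 11 mo = $82,918.81…
Interest (17.4%/yr ÷ 12 = 1.45%/month): $502,538.27 × ((1 + 0.0145)^11 − 1) = $86,226.3512…
Penalties + interest = $183,426.4686… + $86,226.3512… = $269,652.82

$269,652.82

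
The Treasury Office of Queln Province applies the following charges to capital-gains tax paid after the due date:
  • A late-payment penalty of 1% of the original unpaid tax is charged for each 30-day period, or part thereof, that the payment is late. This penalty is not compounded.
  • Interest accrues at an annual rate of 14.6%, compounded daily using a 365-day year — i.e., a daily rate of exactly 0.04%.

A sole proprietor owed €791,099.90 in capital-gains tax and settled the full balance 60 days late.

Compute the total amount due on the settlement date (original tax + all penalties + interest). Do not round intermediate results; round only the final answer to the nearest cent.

Penalty periods: ⌈60/30⌉ = 2; penalty = 2 × 1% × €791,099.90 = €15,822.00…
Interest: €791,099.90 × ((1 + 0.0004)^60 − 1) = €791,099.90 × 0.02428540… = €19,212.1796…
Total = €791,099.90 + €15,821.9980 + €19,212.1796… = €826,134.08

€826,134.08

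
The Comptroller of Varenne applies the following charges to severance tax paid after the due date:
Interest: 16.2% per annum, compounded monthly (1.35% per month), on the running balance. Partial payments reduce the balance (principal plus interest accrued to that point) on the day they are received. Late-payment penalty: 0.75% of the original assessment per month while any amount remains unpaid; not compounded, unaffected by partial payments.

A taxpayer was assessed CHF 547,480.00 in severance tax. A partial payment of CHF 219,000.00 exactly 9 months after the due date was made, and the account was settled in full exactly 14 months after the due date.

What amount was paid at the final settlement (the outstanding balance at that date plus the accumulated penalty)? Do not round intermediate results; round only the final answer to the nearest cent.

CHF 483,840.90

Balance at month 9: CHF 547,480.0000 × (1 + 0.0135)^9 = CHF 617,706.3073…
After CHF 219,000.00 payment: CHF 617,706.3073… − CHF 219,000.00 = CHF 398,706.3073…
Balance at month 14: CHF 398,706.3073… × (1 + 0.0135)^5 = CHF 426,355.5013…
Penalty: 14 × 0.75% × CHF 547,480.00 = CHF 57,485.40
Final settlement = outstanding balance + penalty = CHF 426,355.5013… + CHF 57,485.40 = CHF 483,840.90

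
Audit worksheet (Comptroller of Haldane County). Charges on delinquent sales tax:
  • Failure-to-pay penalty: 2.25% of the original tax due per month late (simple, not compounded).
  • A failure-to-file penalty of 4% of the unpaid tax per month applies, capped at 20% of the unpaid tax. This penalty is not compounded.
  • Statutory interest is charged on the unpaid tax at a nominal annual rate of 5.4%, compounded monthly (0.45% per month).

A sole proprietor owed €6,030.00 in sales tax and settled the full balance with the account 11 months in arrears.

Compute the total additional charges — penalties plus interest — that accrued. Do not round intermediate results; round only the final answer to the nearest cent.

Failure-to-file: 11 × 4% × €6,030.00 = €2,653.20, capped at 20% × €6,030.00 = €1,206.00
Failure-to-pay penalty: 11 × 2.25% × €6,030.00 = €1,492.43…
Interest: €6,030.00 × ((1 + 0.0045)^11 − 1) = €6,030.00 × 0.0506289… = €305.2924…
Penalties + interest = €2,698.4250 + €305.2924… = €3,003.72

€3,003.72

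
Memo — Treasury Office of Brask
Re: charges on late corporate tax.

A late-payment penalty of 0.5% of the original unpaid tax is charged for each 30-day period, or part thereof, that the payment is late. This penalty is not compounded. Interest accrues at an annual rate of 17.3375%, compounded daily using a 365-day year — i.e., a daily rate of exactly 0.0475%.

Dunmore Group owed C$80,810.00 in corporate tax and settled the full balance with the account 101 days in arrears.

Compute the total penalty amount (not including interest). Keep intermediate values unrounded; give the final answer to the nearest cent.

Penalty periods: ⌈101/30⌉ = 4; penalty = 4 × 0.5% × C$80,810.00 = C$1,616.20

C$1,616.20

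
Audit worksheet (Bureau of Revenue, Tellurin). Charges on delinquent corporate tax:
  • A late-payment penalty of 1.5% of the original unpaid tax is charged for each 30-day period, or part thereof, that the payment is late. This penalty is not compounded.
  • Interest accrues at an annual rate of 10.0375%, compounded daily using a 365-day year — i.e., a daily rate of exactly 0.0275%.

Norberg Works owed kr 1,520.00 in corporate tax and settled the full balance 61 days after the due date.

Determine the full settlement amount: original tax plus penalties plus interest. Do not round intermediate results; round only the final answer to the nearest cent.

Penalty periods: ⌈61/30⌉ = 3; penalty = 3 × 1.5% × kr 1,520.00 = kr 68.40
Interest: kr 1,520.00 × ((1 + 0.000275)^61 − 1) = kr 1,520.00 × 0.01691415… = kr 25.7095…
Total = kr 1,520.00 + kr 68.4000 + kr 25.7095… = kr 1,614.11

kr 1,614.11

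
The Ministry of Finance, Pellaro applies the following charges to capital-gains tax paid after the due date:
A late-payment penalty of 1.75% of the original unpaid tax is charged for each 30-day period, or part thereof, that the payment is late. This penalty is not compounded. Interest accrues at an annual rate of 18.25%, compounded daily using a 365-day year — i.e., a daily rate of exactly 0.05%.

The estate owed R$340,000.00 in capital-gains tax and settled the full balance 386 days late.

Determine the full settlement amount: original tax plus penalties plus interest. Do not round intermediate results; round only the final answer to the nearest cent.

R$489,710.26

Penalty periods: ⌈386/30⌉ = 13; penalty = 13 × 1.75% × R$340,000.00 = R$77,350.00
Interest: R$340,000.00 × ((1 + 0.0005)^386 − 1) = R$340,000.00 × 0.21282429… = R$72,360.2596…
Total = R$340,000.00 + R$77,350.0000 + R$72,360.2596… = R$489,710.26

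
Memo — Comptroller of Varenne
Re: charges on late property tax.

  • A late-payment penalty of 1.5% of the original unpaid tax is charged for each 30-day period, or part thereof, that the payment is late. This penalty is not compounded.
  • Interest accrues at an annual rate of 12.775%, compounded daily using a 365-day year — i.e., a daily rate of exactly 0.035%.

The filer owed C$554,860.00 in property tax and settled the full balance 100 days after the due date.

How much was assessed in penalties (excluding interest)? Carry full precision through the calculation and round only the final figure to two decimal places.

C$33,291.60

Penalty periods: ⌈100/30⌉ = 4; penalty = 4 × 1.5% × C$554,860.00 = C$33,291.60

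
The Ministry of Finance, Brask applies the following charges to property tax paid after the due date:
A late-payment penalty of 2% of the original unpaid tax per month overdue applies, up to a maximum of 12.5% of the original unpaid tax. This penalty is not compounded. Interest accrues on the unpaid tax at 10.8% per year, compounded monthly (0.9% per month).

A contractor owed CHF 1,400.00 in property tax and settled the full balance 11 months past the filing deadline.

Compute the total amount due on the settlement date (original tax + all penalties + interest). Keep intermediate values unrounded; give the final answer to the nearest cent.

CHF 1,720.01

Penalty (uncapped): 11 × 2% × CHF 1,400.00 = CHF 308.00; cap = 12.5% × CHF 1,400.00 = CHF 175.00 → penalty = CHF 175.00
Interest: CHF 1,400.00 × ((1 + 0.009)^11 − 1) = CHF 1,400.00 × 0.1035775… = CHF 145.0085…
Total = CHF 1,400.00 + CHF 175.0000 + CHF 145.0085… = CHF 1,720.01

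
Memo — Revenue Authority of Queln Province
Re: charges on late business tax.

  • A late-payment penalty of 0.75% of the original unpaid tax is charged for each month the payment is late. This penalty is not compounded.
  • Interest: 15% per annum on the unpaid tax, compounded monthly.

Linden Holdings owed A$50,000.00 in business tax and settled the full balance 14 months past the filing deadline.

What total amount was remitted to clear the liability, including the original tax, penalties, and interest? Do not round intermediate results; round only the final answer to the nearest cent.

A$64,747.74

Late-payment penalty = 0.75% × A$50,000.00 × 14 mo = A$5,250.00
Interest (15%/yr ÷ 12 = 1.25%/month): A$50,000.00 × ((1 + 0.0125)^14 − 1) = A$9,497.7374…
Total = A$50,000.00 + A$5,250.0000 + A$9,497.7374… = A$64,747.74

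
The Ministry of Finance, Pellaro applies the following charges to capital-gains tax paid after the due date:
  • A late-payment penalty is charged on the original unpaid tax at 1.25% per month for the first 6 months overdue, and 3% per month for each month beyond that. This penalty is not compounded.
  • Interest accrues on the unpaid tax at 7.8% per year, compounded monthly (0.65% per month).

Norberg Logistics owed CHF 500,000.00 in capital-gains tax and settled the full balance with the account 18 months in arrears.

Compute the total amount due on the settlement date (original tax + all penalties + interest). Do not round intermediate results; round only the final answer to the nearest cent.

Penalty, months 1–6: 6 × 1.25% × CHF 500,000.00 = CHF 37,500.00
Penalty, months 7–18: 12 × 3% × CHF 500,000.00 = CHF 180,000.00
Interest: CHF 500,000.00 × ((1 + 0.0065)^18 − 1) = CHF 500,000.00 × 0.1236939… = CHF 61,846.9536…
Total = CHF 500,000.00 + CHF 217,500.0000 + CHF 61,846.9536… = CHF 779,346.95

CHF 779,346.95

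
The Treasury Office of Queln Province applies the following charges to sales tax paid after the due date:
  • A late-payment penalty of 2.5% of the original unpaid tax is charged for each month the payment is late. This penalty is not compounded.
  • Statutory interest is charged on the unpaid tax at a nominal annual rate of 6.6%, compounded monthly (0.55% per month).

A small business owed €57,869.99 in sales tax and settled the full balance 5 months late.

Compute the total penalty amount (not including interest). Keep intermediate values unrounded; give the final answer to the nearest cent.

Late-payment penalty = 2.5% × €57,869.99 × 5 mo = €7,233.75…

€7,233.75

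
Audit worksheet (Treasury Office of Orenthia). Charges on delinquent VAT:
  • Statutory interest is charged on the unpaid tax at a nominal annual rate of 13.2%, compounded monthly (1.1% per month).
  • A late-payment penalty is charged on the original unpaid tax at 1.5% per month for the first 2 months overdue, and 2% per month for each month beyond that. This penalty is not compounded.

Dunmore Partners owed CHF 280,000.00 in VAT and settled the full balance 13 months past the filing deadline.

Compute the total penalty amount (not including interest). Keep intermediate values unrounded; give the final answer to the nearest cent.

CHF 70,000.00

Penalty, months 1–2: 2 × 1.5% × CHF 280,000.00 = CHF 8,400.00
Penalty, months 3–13: 11 × 2% × CHF 280,000.00 = CHF 61,600.00
Total penalty = CHF 8,400.00 + CHF 61,600.00 = CHF 70,000.00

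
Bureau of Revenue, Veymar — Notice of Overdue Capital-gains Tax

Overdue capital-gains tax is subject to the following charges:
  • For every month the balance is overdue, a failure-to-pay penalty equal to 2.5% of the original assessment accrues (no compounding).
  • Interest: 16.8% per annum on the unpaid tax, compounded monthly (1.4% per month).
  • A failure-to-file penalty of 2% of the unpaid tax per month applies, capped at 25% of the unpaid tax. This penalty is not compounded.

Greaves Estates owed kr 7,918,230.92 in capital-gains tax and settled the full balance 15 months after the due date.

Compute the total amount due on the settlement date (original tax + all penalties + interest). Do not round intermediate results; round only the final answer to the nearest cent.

kr 14,703,225.31

Failure-to-file: 15 × 2% × kr 7,918,230.92 = kr 2,375,469.28…, capped at 25% × kr 7,918,230.92 = kr 1,979,557.73
Failure-to-pay penalty: 15 × 2.5% × kr 7,918,230.92 = kr 2,969,336.60…
Interest: kr 7,918,230.92 × ((1 + 0.014)^15 − 1) = kr 7,918,230.92 × 0.2318826… = kr 1,836,100.0626…
Total = kr 7,918,230.92 + kr 4,948,894.3250 + kr 1,836,100.0626… = kr 14,703,225.31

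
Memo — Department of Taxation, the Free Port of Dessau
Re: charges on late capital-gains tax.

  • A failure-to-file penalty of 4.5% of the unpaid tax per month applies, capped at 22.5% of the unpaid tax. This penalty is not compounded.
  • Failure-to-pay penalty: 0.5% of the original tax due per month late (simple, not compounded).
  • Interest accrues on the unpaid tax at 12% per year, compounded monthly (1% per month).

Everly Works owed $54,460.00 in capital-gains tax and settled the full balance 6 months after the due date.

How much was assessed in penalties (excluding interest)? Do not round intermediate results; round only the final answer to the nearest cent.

$13,887.30

Failure-to-file: 6 × 4.5% × $54,460.00 = $14,704.20, capped at 22.5% × $54,460.00 = $12,253.50
Failure-to-pay penalty = 0.5% × $54,460.00 × 6 mo = $1,633.80
Total penalty = $12,253.50 + $1,633.80 = $13,887.30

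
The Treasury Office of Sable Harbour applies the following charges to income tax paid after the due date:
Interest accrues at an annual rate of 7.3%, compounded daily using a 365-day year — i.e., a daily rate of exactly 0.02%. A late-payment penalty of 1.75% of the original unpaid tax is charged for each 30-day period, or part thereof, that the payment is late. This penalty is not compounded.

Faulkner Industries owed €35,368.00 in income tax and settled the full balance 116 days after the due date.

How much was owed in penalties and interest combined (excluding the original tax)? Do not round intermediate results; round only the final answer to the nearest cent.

Penalty periods: ⌈116/30⌉ = 4; penalty = 4 × 1.75% × €35,368.00 = €2,475.76
Interest: €35,368.00 × ((1 + 0.0002)^116 − 1) = €35,368.00 × 0.02346884… = €830.0459…
Penalties + interest = €2,475.7600 + €830.0459… = €3,305.81

€3,305.81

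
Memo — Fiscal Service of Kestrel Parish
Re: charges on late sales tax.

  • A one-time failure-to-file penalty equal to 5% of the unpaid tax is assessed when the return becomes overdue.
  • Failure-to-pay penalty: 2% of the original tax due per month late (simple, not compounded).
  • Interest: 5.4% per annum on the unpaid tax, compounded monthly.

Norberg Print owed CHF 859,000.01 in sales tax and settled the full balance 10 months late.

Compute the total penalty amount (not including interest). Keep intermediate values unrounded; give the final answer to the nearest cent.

Failure-to-file penalty: 5% × CHF 859,000.01 = CHF 42,950.00…
Failure-to-pay penalty: 10 × 2% × CHF 859,000.01 = CHF 171,800.00…
Total penalty = CHF 42,950.00… + CHF 171,800.00… = CHF 214,750.00

CHF 214,750.00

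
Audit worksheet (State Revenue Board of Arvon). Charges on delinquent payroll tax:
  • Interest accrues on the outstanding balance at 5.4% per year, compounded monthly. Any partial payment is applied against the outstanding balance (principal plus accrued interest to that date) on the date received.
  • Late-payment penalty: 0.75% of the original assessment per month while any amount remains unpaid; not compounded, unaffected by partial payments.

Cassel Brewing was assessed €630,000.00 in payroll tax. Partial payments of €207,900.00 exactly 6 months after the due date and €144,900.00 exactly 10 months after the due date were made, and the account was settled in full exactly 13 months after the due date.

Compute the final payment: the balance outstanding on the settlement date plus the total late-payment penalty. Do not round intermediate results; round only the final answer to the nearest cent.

€367,888.80

Monthly rate = 5.4% ÷ 12 = 0.45%
Balance at month 6: €630,000.0000 × (1 + 0.0045)^6 = €647,202.5146…
After €207,900.00 payment: €647,202.5146… − €207,900.00 = €439,302.5146…
Balance at month 10: €439,302.5146… × (1 + 0.0045)^4 = €447,263.4954…
After €144,900.00 payment: €447,263.4954… − €144,900.00 = €302,363.4954…
Balance at month 13: €302,363.4954… × (1 + 0.0045)^3 = €306,463.7987…
Penalty: 13 × 0.75% × €630,000.00 = €61,425.00
Final settlement = outstanding balance + penalty = €306,463.7987… + €61,425.00 = €367,888.80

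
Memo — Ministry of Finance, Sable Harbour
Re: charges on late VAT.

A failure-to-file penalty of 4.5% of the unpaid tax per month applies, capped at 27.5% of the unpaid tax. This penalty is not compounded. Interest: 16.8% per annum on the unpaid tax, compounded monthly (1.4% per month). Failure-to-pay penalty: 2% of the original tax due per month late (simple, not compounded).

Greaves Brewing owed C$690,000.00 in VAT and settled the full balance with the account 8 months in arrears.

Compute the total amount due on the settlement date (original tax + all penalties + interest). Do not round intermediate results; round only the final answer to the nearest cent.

Failure-to-file: 8 × 4.5% × C$690,000.00 = C$248,400.00, capped at 27.5% × C$690,000.00 = C$189,750.00
Failure-to-pay penalty: 8 × 2% × C$690,000.00 = C$110,400.00
Interest: C$690,000.00 × ((1 + 0.014)^8 − 1) = C$690,000.00 × 0.1176444… = C$81,174.6246…
Total = C$690,000.00 + C$300,150.0000 + C$81,174.6246… = C$1,071,324.62

C$1,071,324.62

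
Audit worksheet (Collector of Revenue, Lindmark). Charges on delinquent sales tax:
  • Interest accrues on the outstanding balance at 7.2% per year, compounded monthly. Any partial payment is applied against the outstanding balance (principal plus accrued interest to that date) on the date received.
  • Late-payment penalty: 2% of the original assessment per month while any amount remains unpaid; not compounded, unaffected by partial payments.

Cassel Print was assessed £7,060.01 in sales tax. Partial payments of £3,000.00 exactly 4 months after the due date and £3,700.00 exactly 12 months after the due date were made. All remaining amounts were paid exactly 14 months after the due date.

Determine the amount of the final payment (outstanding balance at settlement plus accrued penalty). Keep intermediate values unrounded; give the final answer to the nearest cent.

£2,724.07

Monthly rate = 7.2% ÷ 12 = 0.6%
Balance at month 4: £7,060.0100 × (1 + 0.006)^4 = £7,230.9813…
After £3,000.00 payment: £7,230.9813… − £3,000.00 = £4,230.9813…
Balance at month 12: £4,230.9813… × (1 + 0.006)^8 = £4,438.3848…
After £3,700.00 payment: £4,438.3848… − £3,700.00 = £738.3848…
Balance at month 14: £738.3848… × (1 + 0.006)^2 = £747.2720…
Penalty: 14 × 2% × £7,060.01 = £1,976.80…
Final settlement = outstanding balance + penalty = £747.2720… + £1,976.80… = £2,724.07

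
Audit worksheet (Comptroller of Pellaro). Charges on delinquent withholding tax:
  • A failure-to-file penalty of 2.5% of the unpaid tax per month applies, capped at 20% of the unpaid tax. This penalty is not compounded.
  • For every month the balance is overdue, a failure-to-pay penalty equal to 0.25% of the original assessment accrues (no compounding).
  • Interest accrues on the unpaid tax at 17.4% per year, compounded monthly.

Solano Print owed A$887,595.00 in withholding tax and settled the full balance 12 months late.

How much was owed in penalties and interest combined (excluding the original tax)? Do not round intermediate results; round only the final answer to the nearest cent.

Failure-to-file: 12 × 2.5% × A$887,595.00 = A$266,278.50, capped at 20% × A$887,595.00 = A$177,519.00
Failure-to-pay penalty: 12 × 0.25% × A$887,595.00 = A$26,627.85
Interest (17.4%/yr ÷ 12 = 1.45%/month): A$887,595.00 × ((1 + 0.0145)^12 − 1) = A$167,373.4300…
Penalties + interest = A$204,146.8500 + A$167,373.4300… = A$371,520.28

A$371,520.28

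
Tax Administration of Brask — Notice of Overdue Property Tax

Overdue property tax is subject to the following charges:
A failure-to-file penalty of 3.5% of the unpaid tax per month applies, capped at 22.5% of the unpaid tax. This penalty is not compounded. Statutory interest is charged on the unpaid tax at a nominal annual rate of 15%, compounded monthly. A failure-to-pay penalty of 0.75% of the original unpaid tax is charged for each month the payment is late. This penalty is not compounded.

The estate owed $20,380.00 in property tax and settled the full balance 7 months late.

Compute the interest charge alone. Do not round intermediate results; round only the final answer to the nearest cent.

Interest (15%/yr ÷ 12 = 1.25%/month): $20,380.00 × ((1 + 0.0125)^7 − 1) = $1,851.5326…

$1,851.53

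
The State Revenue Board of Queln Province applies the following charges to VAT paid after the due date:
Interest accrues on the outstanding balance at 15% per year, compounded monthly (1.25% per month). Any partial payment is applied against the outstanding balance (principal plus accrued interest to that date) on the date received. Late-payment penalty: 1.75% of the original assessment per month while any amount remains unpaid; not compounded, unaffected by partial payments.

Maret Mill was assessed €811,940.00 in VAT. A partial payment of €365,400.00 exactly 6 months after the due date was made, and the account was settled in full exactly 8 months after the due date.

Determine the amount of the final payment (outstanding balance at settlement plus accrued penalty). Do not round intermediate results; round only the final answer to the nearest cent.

€635,855.95

Balance at month 6: €811,940.0000 × (1 + 0.0125)^6 = €874,770.4996…
After €365,400.00 payment: €874,770.4996… − €365,400.00 = €509,370.4996…
Balance at month 8: €509,370.4996… × (1 + 0.0125)^2 = €522,184.3512…
Penalty: 8 × 1.75% × €811,940.00 = €113,671.60
Final settlement = outstanding balance + penalty = €522,184.3512… + €113,671.60 = €635,855.95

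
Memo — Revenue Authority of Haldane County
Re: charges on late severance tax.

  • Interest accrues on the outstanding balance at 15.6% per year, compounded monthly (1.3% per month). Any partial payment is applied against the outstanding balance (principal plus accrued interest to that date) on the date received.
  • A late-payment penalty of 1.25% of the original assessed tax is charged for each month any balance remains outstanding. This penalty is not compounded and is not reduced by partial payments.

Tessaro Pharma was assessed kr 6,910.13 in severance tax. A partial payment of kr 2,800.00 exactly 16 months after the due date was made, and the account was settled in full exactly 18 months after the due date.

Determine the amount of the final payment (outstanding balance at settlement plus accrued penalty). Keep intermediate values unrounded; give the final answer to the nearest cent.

kr 7,400.30

Balance at month 16: kr 6,910.1300 × (1 + 0.013)^16 = kr 8,496.4468…
After kr 2,800.00 payment: kr 8,496.4468… − kr 2,800.00 = kr 5,696.4468…
Balance at month 18: kr 5,696.4468… × (1 + 0.013)^2 = kr 5,845.5171…
Penalty: 18 × 1.25% × kr 6,910.13 = kr 1,554.78…
Final settlement = outstanding balance + penalty = kr 5,845.5171… + kr 1,554.78… = kr 7,400.30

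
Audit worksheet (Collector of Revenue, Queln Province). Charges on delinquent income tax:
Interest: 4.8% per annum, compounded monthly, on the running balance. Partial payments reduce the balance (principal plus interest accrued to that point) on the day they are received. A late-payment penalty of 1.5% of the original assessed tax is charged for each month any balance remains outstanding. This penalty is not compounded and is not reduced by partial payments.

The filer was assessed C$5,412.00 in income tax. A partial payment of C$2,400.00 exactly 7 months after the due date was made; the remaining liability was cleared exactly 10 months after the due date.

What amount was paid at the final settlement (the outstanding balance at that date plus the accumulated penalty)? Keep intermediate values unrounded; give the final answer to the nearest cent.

Monthly rate = 4.8% ÷ 12 = 0.4%
Balance at month 7: C$5,412.0000 × (1 + 0.004)^7 = C$5,565.3666…
After C$2,400.00 payment: C$5,565.3666… − C$2,400.00 = C$3,165.3666…
Balance at month 10: C$3,165.3666… × (1 + 0.004)^3 = C$3,203.5031…
Penalty: 10 × 1.5% × C$5,412.00 = C$811.80
Final settlement = outstanding balance + penalty = C$3,203.5031… + C$811.80 = C$4,015.30

C$4,015.30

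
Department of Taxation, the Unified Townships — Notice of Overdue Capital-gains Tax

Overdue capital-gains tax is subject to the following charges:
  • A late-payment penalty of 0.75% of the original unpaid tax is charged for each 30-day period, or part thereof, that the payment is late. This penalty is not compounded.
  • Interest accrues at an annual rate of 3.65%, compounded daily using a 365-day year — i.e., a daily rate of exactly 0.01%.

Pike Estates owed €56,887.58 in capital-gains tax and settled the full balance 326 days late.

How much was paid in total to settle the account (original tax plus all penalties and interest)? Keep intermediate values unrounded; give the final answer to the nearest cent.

Penalty periods: ⌈326/30⌉ = 11; penalty = 11 × 0.75% × €56,887.58 = €4,693.23…
Interest: €56,887.58 × ((1 + 0.0001)^326 − 1) = €56,887.58 × 0.03313552… = €1,884.9994…
Total = €56,887.58 + €4,693.2254… + €1,884.9994… = €63,465.80

€63,465.80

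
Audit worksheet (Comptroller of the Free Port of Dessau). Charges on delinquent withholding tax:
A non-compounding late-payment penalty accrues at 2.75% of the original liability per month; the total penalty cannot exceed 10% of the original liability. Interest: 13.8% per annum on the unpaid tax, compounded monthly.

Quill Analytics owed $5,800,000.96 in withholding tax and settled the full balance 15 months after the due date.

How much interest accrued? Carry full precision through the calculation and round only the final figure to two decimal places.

Interest (13.8%/yr ÷ 12 = 1.15%/month): $5,800,000.96 × ((1 + 0.0115)^15 − 1) = $1,085,196.0590…

$1,085,196.06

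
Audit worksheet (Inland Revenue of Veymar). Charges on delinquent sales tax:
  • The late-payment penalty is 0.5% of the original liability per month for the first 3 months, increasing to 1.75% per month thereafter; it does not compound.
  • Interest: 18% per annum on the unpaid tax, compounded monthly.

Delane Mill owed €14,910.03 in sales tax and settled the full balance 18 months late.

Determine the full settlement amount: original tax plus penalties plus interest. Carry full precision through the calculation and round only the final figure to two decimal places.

Penalty, months 1–3: 3 × 0.5% × €14,910.03 = €223.65…
Penalty, months 4–18: 15 × 1.75% × €14,910.03 = €3,913.88…
Interest (18%/yr ÷ 12 = 1.5%/month): €14,910.03 × ((1 + 0.015)^18 − 1) = €4,582.4581…
Total = €14,910.03 + €4,137.5333… + €4,582.4581… = €23,630.02

€23,630.02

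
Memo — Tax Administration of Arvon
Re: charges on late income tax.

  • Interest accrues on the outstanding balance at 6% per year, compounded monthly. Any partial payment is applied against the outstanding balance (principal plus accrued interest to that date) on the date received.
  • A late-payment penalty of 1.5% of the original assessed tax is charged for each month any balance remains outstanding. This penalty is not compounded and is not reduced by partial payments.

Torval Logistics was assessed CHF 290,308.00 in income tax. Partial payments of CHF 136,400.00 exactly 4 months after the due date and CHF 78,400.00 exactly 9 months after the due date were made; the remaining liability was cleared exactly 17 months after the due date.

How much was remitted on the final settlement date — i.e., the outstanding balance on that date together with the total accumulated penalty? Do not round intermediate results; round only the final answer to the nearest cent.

Monthly rate = 6% ÷ 12 = 0.5%
Balance at month 4: CHF 290,308.0000 × (1 + 0.005)^4 = CHF 296,157.8515…
After CHF 136,400.00 payment: CHF 296,157.8515… − CHF 136,400.00 = CHF 159,757.8515…
Balance at month 9: CHF 159,757.8515… × (1 + 0.005)^5 = CHF 163,791.9375…
After CHF 78,400.00 payment: CHF 163,791.9375… − CHF 78,400.00 = CHF 85,391.9375…
Balance at month 17: CHF 85,391.9375… × (1 + 0.005)^8 = CHF 88,867.9908…
Penalty: 17 × 1.5% × CHF 290,308.00 = CHF 74,028.54
Final settlement = outstanding balance + penalty = CHF 88,867.9908… + CHF 74,028.54 = CHF 162,896.53

CHF 162,896.53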